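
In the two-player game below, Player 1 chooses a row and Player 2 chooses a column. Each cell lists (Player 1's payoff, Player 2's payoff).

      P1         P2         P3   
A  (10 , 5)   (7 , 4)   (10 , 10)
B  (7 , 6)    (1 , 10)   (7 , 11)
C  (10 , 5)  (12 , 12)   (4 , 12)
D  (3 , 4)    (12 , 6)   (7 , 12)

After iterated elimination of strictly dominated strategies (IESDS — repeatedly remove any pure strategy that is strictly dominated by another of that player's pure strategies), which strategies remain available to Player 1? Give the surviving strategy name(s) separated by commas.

Row B is eliminated: A beats it against every remaining column (P1: 10>7, P2: 7>1, P3: 10>7).
For Player 2, P3 strictly dominates P1 on the remaining rows (A: 10>5, C: 12>5, D: 12>4); eliminate P1.
Among the remaining strategies, none is strictly dominated by another pure strategy of the same player, so the elimination stops.
Surviving strategies — Player 1: {A, C, D}; Player 2: {P2, P3}.

A, C, D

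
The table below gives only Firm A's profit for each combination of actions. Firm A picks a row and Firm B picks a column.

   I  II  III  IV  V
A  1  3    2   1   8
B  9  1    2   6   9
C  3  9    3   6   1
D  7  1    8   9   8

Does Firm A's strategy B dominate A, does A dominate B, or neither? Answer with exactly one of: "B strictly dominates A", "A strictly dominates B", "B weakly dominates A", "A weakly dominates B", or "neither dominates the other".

Compare B to A across each choice by Firm B: I: 9>1, II: 1<3, III: 2=2, IV: 6>1, V: 9>8.
B does better at I, IV, V but worse at II; neither strategy dominates the other.

neither dominates the other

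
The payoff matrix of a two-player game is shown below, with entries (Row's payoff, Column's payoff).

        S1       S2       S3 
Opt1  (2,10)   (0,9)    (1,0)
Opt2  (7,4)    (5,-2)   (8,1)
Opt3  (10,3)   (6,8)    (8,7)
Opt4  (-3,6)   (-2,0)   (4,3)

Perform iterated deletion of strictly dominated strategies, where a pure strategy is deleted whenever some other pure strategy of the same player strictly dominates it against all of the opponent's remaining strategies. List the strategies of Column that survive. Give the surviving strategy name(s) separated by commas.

S1, S2, S3

For Row, Opt2 strictly dominates Opt1 on the remaining columns (S1: 7>2, S2: 5>0, S3: 8>1); eliminate Opt1.
Row Opt4 is eliminated: Opt2 beats it against every remaining column (S1: 7>-3, S2: 5>-2, S3: 8>4).
Among the remaining strategies, none is strictly dominated by another pure strategy of the same player, so the elimination stops.
Surviving strategies — Row: {Opt2, Opt3}; Column: {S1, S2, S3}.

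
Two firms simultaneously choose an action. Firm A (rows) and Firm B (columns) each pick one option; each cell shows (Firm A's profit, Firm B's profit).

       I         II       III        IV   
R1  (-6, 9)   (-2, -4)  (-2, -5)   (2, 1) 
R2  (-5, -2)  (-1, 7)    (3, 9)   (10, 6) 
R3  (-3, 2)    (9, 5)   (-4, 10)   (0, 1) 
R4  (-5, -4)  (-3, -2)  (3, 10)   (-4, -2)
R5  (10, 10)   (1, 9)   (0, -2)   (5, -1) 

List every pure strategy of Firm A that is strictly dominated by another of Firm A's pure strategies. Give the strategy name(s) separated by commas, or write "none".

R1

R2 strictly dominates R1 — I: -5>-6, II: -1>-2, III: 3>-2, IV: 10>2.
R2 is not dominated — it holds its own against R1 at I (-5>-6); R3 at III (3>-4); R4 at I (-5=-5); R5 at III (3>0).
Nothing dominates R3: R1 at I (-3>-6); R2 at I (-3>-5); R4 at I (-3>-5); R5 at II (9>1).
Nothing dominates R4: R1 at I (-5>-6); R2 at I (-5=-5); R3 at III (3>-4); R5 at III (3>0).
Nothing dominates R5: R1 at I (10>-6); R2 at I (10>-5); R3 at I (10>-3); R4 at I (10>-5).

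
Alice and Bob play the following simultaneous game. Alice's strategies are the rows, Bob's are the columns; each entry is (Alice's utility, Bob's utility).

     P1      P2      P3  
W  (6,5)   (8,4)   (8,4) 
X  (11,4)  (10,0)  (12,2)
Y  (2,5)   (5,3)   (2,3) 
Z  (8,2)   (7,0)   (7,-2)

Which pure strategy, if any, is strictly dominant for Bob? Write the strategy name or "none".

P1 vs P2: W: 5>4, X: 4>0, Y: 5>3, Z: 2>0.
P1 vs P3: W: 5>4, X: 4>2, Y: 5>3, Z: 2>-2.
P1 strictly beats every other strategy against every opponent action, so it is strictly dominant.

P1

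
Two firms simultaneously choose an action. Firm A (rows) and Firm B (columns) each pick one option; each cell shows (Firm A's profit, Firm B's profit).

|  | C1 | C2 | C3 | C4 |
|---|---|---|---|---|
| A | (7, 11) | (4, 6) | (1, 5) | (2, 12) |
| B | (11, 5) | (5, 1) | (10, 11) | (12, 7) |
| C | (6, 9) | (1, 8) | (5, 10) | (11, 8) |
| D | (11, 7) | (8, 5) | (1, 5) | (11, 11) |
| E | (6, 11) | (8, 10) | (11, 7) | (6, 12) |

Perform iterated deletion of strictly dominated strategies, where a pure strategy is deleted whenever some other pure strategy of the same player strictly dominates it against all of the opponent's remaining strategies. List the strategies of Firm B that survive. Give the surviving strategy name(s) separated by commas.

C3, C4

Firm A's strategy A is strictly dominated by B (C1: 11>7, C2: 5>4, C3: 10>1, C4: 12>2) and is removed.
Row C is eliminated: B beats it against every remaining column (C1: 11>6, C2: 5>1, C3: 10>5, C4: 12>11).
Firm B's strategy C1 is strictly dominated by C4 (B: 7>5, D: 11>7, E: 12>11) and is removed.
Column C2 is eliminated: C4 beats it against every remaining row (B: 7>1, D: 11>5, E: 12>10).
For Firm A, B strictly dominates D on the remaining columns (C3: 10>1, C4: 12>11); eliminate D.
Among the remaining strategies, none is strictly dominated by another pure strategy of the same player, so the elimination stops.
Surviving strategies — Firm A: {B, E}; Firm B: {C3, C4}.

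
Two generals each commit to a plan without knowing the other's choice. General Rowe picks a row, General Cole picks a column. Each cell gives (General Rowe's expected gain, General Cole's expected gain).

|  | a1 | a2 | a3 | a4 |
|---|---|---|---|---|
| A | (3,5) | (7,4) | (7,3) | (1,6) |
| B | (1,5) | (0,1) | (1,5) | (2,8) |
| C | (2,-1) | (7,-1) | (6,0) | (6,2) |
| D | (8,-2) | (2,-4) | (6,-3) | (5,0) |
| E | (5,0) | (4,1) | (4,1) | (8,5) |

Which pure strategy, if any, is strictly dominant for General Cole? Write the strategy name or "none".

a4 vs a1: A: 6>5, B: 8>5, C: 2>-1, D: 0>-2, E: 5>0.
a4 vs a2: A: 6>4, B: 8>1, C: 2>-1, D: 0>-4, E: 5>1.
a4 vs a3: A: 6>3, B: 8>5, C: 2>0, D: 0>-3, E: 5>1.
a4 strictly beats every other strategy against every opponent action, so it is strictly dominant.

a4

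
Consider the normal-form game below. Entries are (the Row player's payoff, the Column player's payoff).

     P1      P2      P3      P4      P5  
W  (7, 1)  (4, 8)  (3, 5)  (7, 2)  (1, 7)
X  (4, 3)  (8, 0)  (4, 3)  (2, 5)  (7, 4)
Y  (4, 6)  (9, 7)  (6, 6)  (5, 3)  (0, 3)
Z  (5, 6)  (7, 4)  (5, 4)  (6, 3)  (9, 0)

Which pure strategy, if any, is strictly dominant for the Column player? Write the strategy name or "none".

none

P1 fails to dominate P2 at W (1<8).
P2 fails to dominate P1 at X (0<3).
P3 fails to dominate P1 at X (3=3).
P4 fails to dominate P1 at Y (3<6).
P5 fails to dominate P1 at Y (3<6).
No single strategy dominates all the others.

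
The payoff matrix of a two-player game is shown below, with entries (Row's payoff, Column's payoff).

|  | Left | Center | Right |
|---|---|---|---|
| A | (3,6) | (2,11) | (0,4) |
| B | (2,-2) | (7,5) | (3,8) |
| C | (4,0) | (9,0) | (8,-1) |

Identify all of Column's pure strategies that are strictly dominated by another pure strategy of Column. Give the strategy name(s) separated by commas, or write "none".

none

Left: no other strategy beats it everywhere (Center at C (0=0); Right at A (6>4)).
Center: no other strategy beats it everywhere (Left at A (11>6); Right at A (11>4)).
Right is not dominated — it holds its own against Left at B (8>-2); Center at B (8>5).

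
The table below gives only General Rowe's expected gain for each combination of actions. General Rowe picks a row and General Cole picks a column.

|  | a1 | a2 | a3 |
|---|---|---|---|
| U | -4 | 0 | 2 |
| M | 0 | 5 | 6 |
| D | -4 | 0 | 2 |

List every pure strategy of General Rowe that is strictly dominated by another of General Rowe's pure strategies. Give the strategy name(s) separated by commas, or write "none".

U, D

M strictly dominates U — a1: 0>-4, a2: 5>0, a3: 6>2.
M: no other strategy beats it everywhere (U at a1 (0>-4); D at a1 (0>-4)).
D: dominated, since M does at least as well everywhere (a1: 0>-4, a2: 5>0, a3: 6>2).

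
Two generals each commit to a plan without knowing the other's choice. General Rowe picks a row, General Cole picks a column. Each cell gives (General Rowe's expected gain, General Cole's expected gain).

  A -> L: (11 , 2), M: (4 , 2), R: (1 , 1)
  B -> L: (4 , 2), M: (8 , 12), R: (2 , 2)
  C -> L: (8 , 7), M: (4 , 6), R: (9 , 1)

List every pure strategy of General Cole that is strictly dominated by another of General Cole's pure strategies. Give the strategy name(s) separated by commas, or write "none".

L is not dominated — it holds its own against M at A (2=2); R at A (2>1).
M: no other strategy beats it everywhere (L at A (2=2); R at A (2>1)).
R is strictly dominated by M (A: 2>1, B: 12>2, C: 6>1).

R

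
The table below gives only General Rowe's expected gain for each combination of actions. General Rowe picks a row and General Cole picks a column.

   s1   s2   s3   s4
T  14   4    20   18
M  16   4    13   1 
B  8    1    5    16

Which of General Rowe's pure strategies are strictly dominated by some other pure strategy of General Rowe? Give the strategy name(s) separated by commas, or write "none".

T is not dominated — it holds its own against M at s2 (4=4); B at s1 (14>8).
M: no other strategy beats it everywhere (T at s1 (16>14); B at s1 (16>8)).
T strictly dominates B — s1: 14>8, s2: 4>1, s3: 20>5, s4: 18>16.

B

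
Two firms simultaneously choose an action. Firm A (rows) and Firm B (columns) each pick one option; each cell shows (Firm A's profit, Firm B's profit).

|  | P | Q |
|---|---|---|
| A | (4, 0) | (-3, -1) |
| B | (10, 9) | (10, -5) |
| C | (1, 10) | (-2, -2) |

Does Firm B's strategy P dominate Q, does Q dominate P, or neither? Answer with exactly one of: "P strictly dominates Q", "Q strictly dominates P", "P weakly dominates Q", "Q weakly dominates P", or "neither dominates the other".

P strictly dominates Q

Compare P to Q across every action of Firm A: A: 0>-1, B: 9>-5, C: 10>-2.
P gives a strictly higher payoff against every action of Firm A, so P strictly dominates Q.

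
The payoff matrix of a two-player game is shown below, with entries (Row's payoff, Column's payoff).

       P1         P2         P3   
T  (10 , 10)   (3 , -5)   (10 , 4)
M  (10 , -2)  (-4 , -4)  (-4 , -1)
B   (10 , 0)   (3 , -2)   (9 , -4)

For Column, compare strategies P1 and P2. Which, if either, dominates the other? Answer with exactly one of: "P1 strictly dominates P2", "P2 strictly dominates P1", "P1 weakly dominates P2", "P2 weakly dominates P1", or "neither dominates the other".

Compare P1 to P2 across every action of Row: T: 10>-5, M: -2>-4, B: 0>-2.
P1 gives a strictly higher payoff against every action of Row, so P1 strictly dominates P2.

P1 strictly dominates P2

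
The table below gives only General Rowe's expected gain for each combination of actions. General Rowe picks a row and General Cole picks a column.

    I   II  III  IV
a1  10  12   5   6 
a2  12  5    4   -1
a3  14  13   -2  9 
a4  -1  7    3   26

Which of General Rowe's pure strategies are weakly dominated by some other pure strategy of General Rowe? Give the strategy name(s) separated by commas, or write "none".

none

a1 is not dominated — it holds its own against a2 at II (12>5); a3 at III (5>-2); a4 at I (10>-1).
a2 is not dominated — it holds its own against a1 at I (12>10); a3 at III (4>-2); a4 at I (12>-1).
Nothing dominates a3: a1 at I (14>10); a2 at I (14>12); a4 at I (14>-1).
Nothing dominates a4: a1 at IV (26>6); a2 at II (7>5); a3 at III (3>-2).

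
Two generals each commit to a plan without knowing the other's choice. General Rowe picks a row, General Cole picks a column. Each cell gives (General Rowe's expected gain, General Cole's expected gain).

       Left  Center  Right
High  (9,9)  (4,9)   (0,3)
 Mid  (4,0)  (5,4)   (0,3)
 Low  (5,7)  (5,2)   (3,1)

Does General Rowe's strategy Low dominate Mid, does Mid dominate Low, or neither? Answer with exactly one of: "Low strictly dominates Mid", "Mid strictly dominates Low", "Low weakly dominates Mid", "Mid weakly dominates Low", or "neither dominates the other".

Low's payoffs vs Mid's, by General Cole's action — Left: 5>4, Center: 5=5, Right: 3>0.
Low is at least as good everywhere and strictly better somewhere (tied only at Center), so Low weakly but not strictly dominates Mid.

Low weakly dominates Mid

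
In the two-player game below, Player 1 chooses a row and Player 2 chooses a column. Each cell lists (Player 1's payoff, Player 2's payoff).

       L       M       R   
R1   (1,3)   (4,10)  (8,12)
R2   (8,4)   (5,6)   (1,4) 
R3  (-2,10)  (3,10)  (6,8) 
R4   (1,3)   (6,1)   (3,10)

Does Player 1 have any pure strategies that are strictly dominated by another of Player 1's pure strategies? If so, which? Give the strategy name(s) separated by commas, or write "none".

Nothing dominates R1: R2 at R (8>1); R3 at L (1>-2); R4 at L (1=1).
R2 is not dominated — it holds its own against R1 at L (8>1); R3 at L (8>-2); R4 at L (8>1).
R3: dominated, since R1 does at least as well everywhere (L: 1>-2, M: 4>3, R: 8>6).
R4 is not dominated — it holds its own against R1 at L (1=1); R2 at M (6>5); R3 at L (1>-2).

R3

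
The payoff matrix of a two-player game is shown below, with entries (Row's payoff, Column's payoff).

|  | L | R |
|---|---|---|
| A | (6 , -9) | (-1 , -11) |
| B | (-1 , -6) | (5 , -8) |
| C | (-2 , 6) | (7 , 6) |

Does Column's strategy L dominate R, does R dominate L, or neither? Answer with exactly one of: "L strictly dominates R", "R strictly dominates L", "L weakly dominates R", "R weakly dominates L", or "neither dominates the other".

L weakly dominates R

Compare L to R across each opponent action: A: -9>-11, B: -6>-8, C: 6=6.
L is at least as good everywhere and strictly better somewhere (tied only at C), so L weakly but not strictly dominates R.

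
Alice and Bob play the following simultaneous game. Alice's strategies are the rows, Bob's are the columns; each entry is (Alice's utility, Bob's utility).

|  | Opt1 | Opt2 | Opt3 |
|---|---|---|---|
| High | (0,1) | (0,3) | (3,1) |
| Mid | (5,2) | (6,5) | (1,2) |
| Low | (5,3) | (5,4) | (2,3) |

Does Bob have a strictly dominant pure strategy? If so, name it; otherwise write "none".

Opt2 vs Opt1: High: 3>1, Mid: 5>2, Low: 4>3.
Opt2 vs Opt3: High: 3>1, Mid: 5>2, Low: 4>3.
Opt2 strictly beats every other strategy against every opponent action, so it is strictly dominant.

Opt2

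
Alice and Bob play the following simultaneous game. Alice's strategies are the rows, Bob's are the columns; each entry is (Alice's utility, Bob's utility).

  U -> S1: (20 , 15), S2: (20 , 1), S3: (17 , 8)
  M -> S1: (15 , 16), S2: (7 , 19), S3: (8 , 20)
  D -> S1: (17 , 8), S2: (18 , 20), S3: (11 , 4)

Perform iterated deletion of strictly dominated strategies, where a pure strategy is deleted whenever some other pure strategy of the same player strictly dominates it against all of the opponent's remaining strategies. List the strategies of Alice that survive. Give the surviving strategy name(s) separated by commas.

U

For Alice, U strictly dominates M on the remaining columns (S1: 20>15, S2: 20>7, S3: 17>8); eliminate M.
Alice's strategy D is strictly dominated by U (S1: 20>17, S2: 20>18, S3: 17>11) and is removed.
Bob's strategy S2 is strictly dominated by S1 (U: 15>1) and is removed.
Column S3 is eliminated: S1 beats it against every remaining row (U: 15>8).
Among the remaining strategies, none is strictly dominated by another pure strategy of the same player, so the elimination stops.
Surviving strategies — Alice: {U}; Bob: {S1}.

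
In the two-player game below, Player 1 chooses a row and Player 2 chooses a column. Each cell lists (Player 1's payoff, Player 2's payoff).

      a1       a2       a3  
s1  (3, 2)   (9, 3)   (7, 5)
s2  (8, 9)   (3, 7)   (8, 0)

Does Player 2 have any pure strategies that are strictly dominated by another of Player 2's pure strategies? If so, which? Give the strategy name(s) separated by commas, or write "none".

a1 is not dominated — it holds its own against a2 at s2 (9>7); a3 at s2 (9>0).
Nothing dominates a2: a1 at s1 (3>2); a3 at s2 (7>0).
Nothing dominates a3: a1 at s1 (5>2); a2 at s1 (5>3).

none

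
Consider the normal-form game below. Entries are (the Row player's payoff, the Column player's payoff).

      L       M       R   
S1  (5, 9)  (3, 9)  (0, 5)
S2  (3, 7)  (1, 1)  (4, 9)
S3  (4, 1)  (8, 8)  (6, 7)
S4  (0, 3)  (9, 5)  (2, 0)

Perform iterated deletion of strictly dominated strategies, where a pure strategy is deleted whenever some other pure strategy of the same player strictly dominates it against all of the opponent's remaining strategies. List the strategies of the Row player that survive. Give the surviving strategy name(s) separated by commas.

Row S2 is eliminated: S3 beats it against every remaining column (L: 4>3, M: 8>1, R: 6>4).
Column R is eliminated: M beats it against every remaining row (S1: 9>5, S3: 8>7, S4: 5>0).
Among the remaining strategies, none is strictly dominated by another pure strategy of the same player, so the elimination stops.
Surviving strategies — the Row player: {S1, S3, S4}; the Column player: {L, M}.

S1, S3, S4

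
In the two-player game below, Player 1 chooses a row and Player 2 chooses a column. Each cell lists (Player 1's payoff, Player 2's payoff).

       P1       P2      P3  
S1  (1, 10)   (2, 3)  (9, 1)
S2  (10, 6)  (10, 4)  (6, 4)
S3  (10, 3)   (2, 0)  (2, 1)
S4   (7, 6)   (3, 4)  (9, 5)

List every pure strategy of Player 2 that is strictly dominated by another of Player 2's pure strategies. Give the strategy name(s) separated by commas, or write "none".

P2, P3

Nothing dominates P1: P2 at S1 (10>3); P3 at S1 (10>1).
P1 strictly dominates P2 — S1: 10>3, S2: 6>4, S3: 3>0, S4: 6>4.
P3 is strictly dominated by P1 (S1: 10>1, S2: 6>4, S3: 3>1, S4: 6>5).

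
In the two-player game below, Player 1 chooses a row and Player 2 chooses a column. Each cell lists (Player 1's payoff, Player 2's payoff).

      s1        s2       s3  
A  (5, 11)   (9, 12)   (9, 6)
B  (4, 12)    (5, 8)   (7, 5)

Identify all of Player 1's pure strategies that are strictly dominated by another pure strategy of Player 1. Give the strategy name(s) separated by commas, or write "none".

A is not dominated — it holds its own against B at s1 (5>4).
B is strictly dominated by A (s1: 5>4, s2: 9>5, s3: 9>7).

B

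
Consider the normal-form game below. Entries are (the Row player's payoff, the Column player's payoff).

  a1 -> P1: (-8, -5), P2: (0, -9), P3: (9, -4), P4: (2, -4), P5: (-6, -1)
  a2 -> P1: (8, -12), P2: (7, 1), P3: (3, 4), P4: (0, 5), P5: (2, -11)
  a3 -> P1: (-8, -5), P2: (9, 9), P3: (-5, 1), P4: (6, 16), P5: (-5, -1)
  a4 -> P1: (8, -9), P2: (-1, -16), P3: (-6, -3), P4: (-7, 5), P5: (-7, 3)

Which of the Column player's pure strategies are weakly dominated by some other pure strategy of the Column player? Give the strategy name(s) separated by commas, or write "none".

P3 weakly dominates P1 — a1: -4>-5, a2: 4>-12, a3: 1>-5, a4: -3>-9.
P2 is weakly dominated by P4 (a1: -4>-9, a2: 5>1, a3: 16>9, a4: 5>-16).
P3 is weakly dominated by P4 (a1: -4=-4, a2: 5>4, a3: 16>1, a4: 5>-3).
Nothing dominates P4: P1 at a1 (-4>-5); P2 at a1 (-4>-9); P3 at a2 (5>4); P5 at a2 (5>-11).
Nothing dominates P5: P1 at a1 (-1>-5); P2 at a1 (-1>-9); P3 at a1 (-1>-4); P4 at a1 (-1>-4).

P1, P2, P3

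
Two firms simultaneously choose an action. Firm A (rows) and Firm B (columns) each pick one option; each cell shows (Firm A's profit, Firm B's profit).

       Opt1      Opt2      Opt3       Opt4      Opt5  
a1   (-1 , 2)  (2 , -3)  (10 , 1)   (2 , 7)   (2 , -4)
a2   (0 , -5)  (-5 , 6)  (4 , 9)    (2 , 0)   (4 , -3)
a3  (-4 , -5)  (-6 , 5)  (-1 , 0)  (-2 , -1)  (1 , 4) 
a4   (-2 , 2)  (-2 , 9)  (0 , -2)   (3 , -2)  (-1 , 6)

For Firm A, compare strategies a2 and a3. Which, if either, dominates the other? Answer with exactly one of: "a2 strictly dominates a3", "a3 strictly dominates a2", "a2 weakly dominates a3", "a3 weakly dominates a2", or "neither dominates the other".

a2 strictly dominates a3

a2's payoffs vs a3's, by Firm B's action — Opt1: 0>-4, Opt2: -5>-6, Opt3: 4>-1, Opt4: 2>-2, Opt5: 4>1.
Every comparison favours a2, so a2 strictly dominates a3.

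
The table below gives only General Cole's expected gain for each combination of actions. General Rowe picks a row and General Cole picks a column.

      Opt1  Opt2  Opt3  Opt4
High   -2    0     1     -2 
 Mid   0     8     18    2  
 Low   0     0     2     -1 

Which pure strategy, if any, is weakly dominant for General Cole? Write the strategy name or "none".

Opt3

Opt3 vs Opt1: High: 1>-2, Mid: 18>0, Low: 2>0.
Opt3 vs Opt2: High: 1>0, Mid: 18>8, Low: 2>0.
Opt3 vs Opt4: High: 1>-2, Mid: 18>2, Low: 2>-1.
Opt3 is at least as good as every other strategy against every opponent action, so it is weakly dominant.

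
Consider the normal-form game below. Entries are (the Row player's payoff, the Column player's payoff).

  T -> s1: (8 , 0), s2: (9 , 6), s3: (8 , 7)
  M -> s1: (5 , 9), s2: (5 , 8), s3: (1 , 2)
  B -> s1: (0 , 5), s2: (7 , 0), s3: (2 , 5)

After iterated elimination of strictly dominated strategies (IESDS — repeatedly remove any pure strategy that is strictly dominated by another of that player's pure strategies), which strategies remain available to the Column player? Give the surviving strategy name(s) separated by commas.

For the Row player, T strictly dominates M on the remaining columns (s1: 8>5, s2: 9>5, s3: 8>1); eliminate M.
Row B is eliminated: T beats it against every remaining column (s1: 8>0, s2: 9>7, s3: 8>2).
For the Column player, s2 strictly dominates s1 on the remaining rows (T: 6>0); eliminate s1.
For the Column player, s3 strictly dominates s2 on the remaining rows (T: 7>6); eliminate s2.
Among the remaining strategies, none is strictly dominated by another pure strategy of the same player, so the elimination stops.
Surviving strategies — the Row player: {T}; the Column player: {s3}.

s3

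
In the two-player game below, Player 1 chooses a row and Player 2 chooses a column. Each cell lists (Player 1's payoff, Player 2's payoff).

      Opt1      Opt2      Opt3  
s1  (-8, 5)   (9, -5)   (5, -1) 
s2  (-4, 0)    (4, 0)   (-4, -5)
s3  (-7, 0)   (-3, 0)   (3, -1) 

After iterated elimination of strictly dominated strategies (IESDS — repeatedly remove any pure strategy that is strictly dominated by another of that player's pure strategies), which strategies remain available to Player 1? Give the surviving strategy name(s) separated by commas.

Player 2's strategy Opt3 is strictly dominated by Opt1 (s1: 5>-1, s2: 0>-5, s3: 0>-1) and is removed.
For Player 1, s2 strictly dominates s3 on the remaining columns (Opt1: -4>-7, Opt2: 4>-3); eliminate s3.
Among the remaining strategies, none is strictly dominated by another pure strategy of the same player, so the elimination stops.
Surviving strategies — Player 1: {s1, s2}; Player 2: {Opt1, Opt2}.

s1, s2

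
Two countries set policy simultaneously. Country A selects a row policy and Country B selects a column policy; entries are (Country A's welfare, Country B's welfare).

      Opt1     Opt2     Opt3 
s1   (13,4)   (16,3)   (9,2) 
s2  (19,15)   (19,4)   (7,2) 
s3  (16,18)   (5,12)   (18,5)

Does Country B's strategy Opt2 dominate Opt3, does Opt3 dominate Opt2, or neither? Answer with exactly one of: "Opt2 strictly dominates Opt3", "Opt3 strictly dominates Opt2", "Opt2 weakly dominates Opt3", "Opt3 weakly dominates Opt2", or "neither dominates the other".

Opt2 strictly dominates Opt3

Compare Opt2 to Opt3 across each choice by Country A: s1: 3>2, s2: 4>2, s3: 12>5.
Opt2 gives a strictly higher payoff against each choice by Country A, so Opt2 strictly dominates Opt3.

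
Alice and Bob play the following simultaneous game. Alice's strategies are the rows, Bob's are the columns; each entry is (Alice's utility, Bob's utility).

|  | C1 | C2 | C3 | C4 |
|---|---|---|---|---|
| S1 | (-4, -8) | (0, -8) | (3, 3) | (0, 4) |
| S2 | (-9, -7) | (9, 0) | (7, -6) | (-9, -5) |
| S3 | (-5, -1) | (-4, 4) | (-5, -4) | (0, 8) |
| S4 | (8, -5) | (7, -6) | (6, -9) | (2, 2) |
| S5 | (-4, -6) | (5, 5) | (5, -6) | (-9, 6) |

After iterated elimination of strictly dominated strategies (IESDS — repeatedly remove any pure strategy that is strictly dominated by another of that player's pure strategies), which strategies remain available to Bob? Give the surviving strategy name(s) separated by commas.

Alice's strategy S1 is strictly dominated by S4 (C1: 8>-4, C2: 7>0, C3: 6>3, C4: 2>0) and is removed.
For Alice, S4 strictly dominates S3 on the remaining columns (C1: 8>-5, C2: 7>-4, C3: 6>-5, C4: 2>0); eliminate S3.
Row S5 is eliminated: S4 beats it against every remaining column (C1: 8>-4, C2: 7>5, C3: 6>5, C4: 2>-9).
Bob's strategy C1 is strictly dominated by C4 (S2: -5>-7, S4: 2>-5) and is removed.
Bob's strategy C3 is strictly dominated by C2 (S2: 0>-6, S4: -6>-9) and is removed.
Among the remaining strategies, none is strictly dominated by another pure strategy of the same player, so the elimination stops.
Surviving strategies — Alice: {S2, S4}; Bob: {C2, C4}.

C2, C4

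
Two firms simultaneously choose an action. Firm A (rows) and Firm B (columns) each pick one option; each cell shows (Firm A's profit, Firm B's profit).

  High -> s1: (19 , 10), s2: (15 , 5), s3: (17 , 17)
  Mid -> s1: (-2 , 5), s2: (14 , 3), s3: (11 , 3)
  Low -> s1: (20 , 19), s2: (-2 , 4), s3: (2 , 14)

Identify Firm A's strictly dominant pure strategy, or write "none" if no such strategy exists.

none

High fails to dominate Low at s1 (19<20).
Mid fails to dominate High at s1 (-2<19).
Low fails to dominate High at s2 (-2<15).
No single strategy dominates all the others.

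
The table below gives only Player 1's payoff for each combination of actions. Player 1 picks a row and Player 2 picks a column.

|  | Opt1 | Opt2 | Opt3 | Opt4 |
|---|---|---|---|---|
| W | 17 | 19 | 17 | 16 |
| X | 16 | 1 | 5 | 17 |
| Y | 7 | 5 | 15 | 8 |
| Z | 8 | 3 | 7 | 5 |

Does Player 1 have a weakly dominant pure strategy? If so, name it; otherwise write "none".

none

W fails to dominate X at Opt4 (16<17).
X fails to dominate W at Opt1 (16<17).
Y fails to dominate W at Opt1 (7<17).
Z fails to dominate W at Opt1 (8<17).
No single strategy dominates all the others.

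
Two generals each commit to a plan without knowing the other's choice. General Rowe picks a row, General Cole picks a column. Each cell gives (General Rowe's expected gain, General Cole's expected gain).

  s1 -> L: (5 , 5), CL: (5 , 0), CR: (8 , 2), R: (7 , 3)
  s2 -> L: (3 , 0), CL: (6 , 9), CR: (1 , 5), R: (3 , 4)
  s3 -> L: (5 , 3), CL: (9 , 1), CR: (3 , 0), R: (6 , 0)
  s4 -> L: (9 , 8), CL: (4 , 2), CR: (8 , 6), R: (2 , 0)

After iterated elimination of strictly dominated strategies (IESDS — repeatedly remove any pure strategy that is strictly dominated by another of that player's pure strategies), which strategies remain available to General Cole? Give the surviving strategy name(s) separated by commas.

Row s2 is eliminated: s3 beats it against every remaining column (L: 5>3, CL: 9>6, CR: 3>1, R: 6>3).
For General Cole, L strictly dominates CL on the remaining rows (s1: 5>0, s3: 3>1, s4: 8>2); eliminate CL.
Column CR is eliminated: L beats it against every remaining row (s1: 5>2, s3: 3>0, s4: 8>6).
Column R is eliminated: L beats it against every remaining row (s1: 5>3, s3: 3>0, s4: 8>0).
For General Rowe, s4 strictly dominates s1 on the remaining columns (L: 9>5); eliminate s1.
General Rowe's strategy s3 is strictly dominated by s4 (L: 9>5) and is removed.
Among the remaining strategies, none is strictly dominated by another pure strategy of the same player, so the elimination stops.
Surviving strategies — General Rowe: {s4}; General Cole: {L}.

L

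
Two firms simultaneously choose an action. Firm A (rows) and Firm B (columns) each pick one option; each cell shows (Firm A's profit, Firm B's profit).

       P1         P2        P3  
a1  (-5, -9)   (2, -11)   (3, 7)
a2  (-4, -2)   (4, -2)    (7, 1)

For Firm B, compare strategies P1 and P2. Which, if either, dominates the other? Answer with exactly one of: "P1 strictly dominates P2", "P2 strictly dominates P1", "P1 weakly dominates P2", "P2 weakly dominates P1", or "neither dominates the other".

P1 weakly dominates P2

P1's payoffs vs P2's, by Firm A's action — a1: -9>-11, a2: -2=-2.
P1 is at least as good everywhere and strictly better somewhere (tied only at a2), so P1 weakly but not strictly dominates P2.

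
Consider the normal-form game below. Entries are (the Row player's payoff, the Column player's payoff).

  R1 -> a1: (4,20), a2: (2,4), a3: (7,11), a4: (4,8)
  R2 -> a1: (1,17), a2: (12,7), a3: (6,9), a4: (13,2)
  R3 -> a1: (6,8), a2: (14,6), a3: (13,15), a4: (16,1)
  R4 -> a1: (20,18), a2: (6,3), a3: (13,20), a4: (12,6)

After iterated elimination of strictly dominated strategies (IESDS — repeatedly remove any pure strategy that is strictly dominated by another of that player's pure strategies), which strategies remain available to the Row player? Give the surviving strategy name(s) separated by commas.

R3, R4

Row R1 is eliminated: R3 beats it against every remaining column (a1: 6>4, a2: 14>2, a3: 13>7, a4: 16>4).
For the Row player, R3 strictly dominates R2 on the remaining columns (a1: 6>1, a2: 14>12, a3: 13>6, a4: 16>13); eliminate R2.
Column a1 is eliminated: a3 beats it against every remaining row (R3: 15>8, R4: 20>18).
The Column player's strategy a2 is strictly dominated by a3 (R3: 15>6, R4: 20>3) and is removed.
Column a4 is eliminated: a3 beats it against every remaining row (R3: 15>1, R4: 20>6).
Among the remaining strategies, none is strictly dominated by another pure strategy of the same player, so the elimination stops.
Surviving strategies — the Row player: {R3, R4}; the Column player: {a3}.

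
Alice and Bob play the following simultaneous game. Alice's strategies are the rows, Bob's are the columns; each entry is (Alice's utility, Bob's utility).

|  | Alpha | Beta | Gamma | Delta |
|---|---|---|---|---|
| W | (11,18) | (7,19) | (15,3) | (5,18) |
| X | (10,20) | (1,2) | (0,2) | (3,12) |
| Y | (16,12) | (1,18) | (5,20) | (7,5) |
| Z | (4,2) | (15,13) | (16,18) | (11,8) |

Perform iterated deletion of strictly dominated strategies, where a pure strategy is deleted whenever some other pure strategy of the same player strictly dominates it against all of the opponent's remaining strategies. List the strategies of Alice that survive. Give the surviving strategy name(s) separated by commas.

Row X is eliminated: W beats it against every remaining column (Alpha: 11>10, Beta: 7>1, Gamma: 15>0, Delta: 5>3).
Column Alpha is eliminated: Beta beats it against every remaining row (W: 19>18, Y: 18>12, Z: 13>2).
For Alice, Z strictly dominates W on the remaining columns (Beta: 15>7, Gamma: 16>15, Delta: 11>5); eliminate W.
Row Y is eliminated: Z beats it against every remaining column (Beta: 15>1, Gamma: 16>5, Delta: 11>7).
Column Beta is eliminated: Gamma beats it against every remaining row (Z: 18>13).
For Bob, Gamma strictly dominates Delta on the remaining rows (Z: 18>8); eliminate Delta.
Among the remaining strategies, none is strictly dominated by another pure strategy of the same player, so the elimination stops.
Surviving strategies — Alice: {Z}; Bob: {Gamma}.

Z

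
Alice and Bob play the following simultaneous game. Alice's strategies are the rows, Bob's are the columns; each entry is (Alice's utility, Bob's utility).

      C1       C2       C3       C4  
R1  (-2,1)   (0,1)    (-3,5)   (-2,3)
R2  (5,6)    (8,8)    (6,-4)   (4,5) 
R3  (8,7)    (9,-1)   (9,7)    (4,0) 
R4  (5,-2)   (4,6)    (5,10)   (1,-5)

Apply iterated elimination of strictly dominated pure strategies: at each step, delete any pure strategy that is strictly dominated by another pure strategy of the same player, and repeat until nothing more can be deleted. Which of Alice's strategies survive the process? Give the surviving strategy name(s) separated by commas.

R3

Row R1 is eliminated: R2 beats it against every remaining column (C1: 5>-2, C2: 8>0, C3: 6>-3, C4: 4>-2).
For Alice, R3 strictly dominates R4 on the remaining columns (C1: 8>5, C2: 9>4, C3: 9>5, C4: 4>1); eliminate R4.
For Bob, C1 strictly dominates C4 on the remaining rows (R2: 6>5, R3: 7>0); eliminate C4.
For Alice, R3 strictly dominates R2 on the remaining columns (C1: 8>5, C2: 9>8, C3: 9>6); eliminate R2.
For Bob, C1 strictly dominates C2 on the remaining rows (R3: 7>-1); eliminate C2.
Among the remaining strategies, none is strictly dominated by another pure strategy of the same player, so the elimination stops.
Surviving strategies — Alice: {R3}; Bob: {C1, C3}.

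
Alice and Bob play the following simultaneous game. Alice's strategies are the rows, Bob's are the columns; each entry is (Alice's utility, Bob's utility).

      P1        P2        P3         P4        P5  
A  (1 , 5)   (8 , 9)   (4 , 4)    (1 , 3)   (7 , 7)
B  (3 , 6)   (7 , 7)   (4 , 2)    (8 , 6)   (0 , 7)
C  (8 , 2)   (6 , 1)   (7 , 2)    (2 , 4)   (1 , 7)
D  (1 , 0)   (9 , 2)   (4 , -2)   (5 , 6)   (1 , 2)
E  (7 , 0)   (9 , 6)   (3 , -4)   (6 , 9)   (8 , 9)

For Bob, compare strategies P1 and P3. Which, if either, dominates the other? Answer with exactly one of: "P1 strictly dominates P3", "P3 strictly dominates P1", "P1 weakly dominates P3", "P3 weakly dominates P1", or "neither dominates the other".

P1 weakly dominates P3

P1's payoffs vs P3's, by Alice's action — A: 5>4, B: 6>2, C: 2=2, D: 0>-2, E: 0>-4.
P1 is at least as good everywhere and strictly better somewhere (tied only at C), so P1 weakly but not strictly dominates P3.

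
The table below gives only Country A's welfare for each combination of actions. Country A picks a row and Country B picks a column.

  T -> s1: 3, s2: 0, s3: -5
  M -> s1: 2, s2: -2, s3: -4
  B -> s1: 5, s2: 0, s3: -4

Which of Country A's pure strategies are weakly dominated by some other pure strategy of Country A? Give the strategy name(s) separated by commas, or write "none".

T, M

T is weakly dominated by B (s1: 5>3, s2: 0=0, s3: -4>-5).
M: dominated, since B does at least as well everywhere (s1: 5>2, s2: 0>-2, s3: -4=-4).
B is not dominated — it holds its own against T at s1 (5>3); M at s1 (5>2).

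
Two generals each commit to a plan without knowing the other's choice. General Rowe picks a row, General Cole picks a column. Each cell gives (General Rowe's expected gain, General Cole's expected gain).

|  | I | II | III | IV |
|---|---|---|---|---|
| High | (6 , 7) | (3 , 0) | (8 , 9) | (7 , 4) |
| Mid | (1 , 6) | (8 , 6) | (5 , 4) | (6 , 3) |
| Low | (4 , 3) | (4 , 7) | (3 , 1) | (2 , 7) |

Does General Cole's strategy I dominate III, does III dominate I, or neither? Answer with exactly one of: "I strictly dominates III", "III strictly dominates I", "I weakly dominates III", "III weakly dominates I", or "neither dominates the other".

neither dominates the other

I's payoffs vs III's, by General Rowe's action — High: 7<9, Mid: 6>4, Low: 3>1.
I does better at Mid, Low but worse at High; neither strategy dominates the other.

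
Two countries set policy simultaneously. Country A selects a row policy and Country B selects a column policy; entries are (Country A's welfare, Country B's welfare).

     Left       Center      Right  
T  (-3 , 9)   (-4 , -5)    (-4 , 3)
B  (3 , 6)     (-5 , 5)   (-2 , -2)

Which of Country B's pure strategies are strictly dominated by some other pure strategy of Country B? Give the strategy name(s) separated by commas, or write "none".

Left: no other strategy beats it everywhere (Center at T (9>-5); Right at T (9>3)).
Center: dominated, since Left does at least as well everywhere (T: 9>-5, B: 6>5).
Right: dominated, since Left does at least as well everywhere (T: 9>3, B: 6>-2).

Center, Right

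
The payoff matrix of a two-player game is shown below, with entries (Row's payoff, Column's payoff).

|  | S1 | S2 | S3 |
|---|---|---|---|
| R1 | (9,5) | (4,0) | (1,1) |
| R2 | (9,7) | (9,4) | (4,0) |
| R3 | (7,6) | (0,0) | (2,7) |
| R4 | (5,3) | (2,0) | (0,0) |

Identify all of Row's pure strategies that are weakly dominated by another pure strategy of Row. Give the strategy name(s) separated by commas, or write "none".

R1: dominated, since R2 does at least as well everywhere (S1: 9=9, S2: 9>4, S3: 4>1).
Nothing dominates R2: R1 at S2 (9>4); R3 at S1 (9>7); R4 at S1 (9>5).
R3 is weakly dominated by R2 (S1: 9>7, S2: 9>0, S3: 4>2).
R1 weakly dominates R4 — S1: 9>5, S2: 4>2, S3: 1>0.

R1, R3, R4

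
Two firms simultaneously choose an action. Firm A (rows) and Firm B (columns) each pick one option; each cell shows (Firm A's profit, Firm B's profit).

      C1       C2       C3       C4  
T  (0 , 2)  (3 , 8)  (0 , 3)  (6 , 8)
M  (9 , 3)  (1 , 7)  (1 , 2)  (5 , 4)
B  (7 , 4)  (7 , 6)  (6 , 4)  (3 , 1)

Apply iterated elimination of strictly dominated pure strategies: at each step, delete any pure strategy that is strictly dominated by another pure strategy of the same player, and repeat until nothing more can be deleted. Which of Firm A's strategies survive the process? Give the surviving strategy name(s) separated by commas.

Column C1 is eliminated: C2 beats it against every remaining row (T: 8>2, M: 7>3, B: 6>4).
Firm B's strategy C3 is strictly dominated by C2 (T: 8>3, M: 7>2, B: 6>4) and is removed.
Row M is eliminated: T beats it against every remaining column (C2: 3>1, C4: 6>5).
Among the remaining strategies, none is strictly dominated by another pure strategy of the same player, so the elimination stops.
Surviving strategies — Firm A: {T, B}; Firm B: {C2, C4}.

T, B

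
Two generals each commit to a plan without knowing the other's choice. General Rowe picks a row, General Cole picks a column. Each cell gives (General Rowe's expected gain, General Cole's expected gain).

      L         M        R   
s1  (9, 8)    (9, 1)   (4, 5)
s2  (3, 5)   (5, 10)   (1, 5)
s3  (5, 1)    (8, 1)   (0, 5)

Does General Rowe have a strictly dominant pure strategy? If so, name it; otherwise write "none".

s1 vs s2: L: 9>3, M: 9>5, R: 4>1.
s1 vs s3: L: 9>5, M: 9>8, R: 4>0.
s1 strictly beats every other strategy against every opponent action, so it is strictly dominant.

s1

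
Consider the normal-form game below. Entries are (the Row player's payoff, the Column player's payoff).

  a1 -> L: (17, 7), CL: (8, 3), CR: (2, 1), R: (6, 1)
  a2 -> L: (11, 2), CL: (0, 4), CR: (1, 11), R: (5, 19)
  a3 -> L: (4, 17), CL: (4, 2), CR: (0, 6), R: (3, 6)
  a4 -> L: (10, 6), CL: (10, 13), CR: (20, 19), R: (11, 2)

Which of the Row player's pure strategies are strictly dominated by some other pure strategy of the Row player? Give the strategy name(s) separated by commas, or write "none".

a2, a3

Nothing dominates a1: a2 at L (17>11); a3 at L (17>4); a4 at L (17>10).
a2 is strictly dominated by a1 (L: 17>11, CL: 8>0, CR: 2>1, R: 6>5).
a3: dominated, since a1 does at least as well everywhere (L: 17>4, CL: 8>4, CR: 2>0, R: 6>3).
a4 is not dominated — it holds its own against a1 at CL (10>8); a2 at CL (10>0); a3 at L (10>4).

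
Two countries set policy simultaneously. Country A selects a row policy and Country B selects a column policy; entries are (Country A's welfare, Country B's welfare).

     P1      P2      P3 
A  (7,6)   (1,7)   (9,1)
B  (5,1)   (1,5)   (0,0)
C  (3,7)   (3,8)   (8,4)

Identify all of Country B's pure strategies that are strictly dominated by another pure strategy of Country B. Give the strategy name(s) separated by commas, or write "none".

P1, P3

P1: dominated, since P2 does at least as well everywhere (A: 7>6, B: 5>1, C: 8>7).
P2 is not dominated — it holds its own against P1 at A (7>6); P3 at A (7>1).
P1 strictly dominates P3 — A: 6>1, B: 1>0, C: 7>4.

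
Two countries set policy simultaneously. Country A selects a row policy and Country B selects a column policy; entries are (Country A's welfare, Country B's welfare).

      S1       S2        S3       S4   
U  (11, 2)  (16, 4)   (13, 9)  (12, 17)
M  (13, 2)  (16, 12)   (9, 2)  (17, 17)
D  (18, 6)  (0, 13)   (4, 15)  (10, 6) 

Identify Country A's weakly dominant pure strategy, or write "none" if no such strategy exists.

none

U fails to dominate M at S1 (11<13).
M fails to dominate U at S3 (9<13).
D fails to dominate U at S2 (0<16).
No single strategy dominates all the others.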